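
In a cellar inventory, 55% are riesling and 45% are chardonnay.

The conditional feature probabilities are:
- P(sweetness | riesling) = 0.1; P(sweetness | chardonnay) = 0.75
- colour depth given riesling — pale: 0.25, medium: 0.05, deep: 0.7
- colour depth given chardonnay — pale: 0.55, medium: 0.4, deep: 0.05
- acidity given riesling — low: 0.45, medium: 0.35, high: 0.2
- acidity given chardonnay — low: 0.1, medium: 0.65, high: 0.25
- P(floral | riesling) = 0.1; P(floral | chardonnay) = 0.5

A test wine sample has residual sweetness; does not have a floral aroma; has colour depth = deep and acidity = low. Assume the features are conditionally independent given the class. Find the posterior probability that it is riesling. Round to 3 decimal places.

0.949

riesling: 0.55 × 0.1 × 0.7 × 0.45 × (1−0.1) = 0.0155925
chardonnay: 0.45 × 0.75 × 0.05 × 0.1 × (1−0.5) = 0.00084375
P(riesling | x) = 0.0155925 / 0.01643625 ≈ 0.949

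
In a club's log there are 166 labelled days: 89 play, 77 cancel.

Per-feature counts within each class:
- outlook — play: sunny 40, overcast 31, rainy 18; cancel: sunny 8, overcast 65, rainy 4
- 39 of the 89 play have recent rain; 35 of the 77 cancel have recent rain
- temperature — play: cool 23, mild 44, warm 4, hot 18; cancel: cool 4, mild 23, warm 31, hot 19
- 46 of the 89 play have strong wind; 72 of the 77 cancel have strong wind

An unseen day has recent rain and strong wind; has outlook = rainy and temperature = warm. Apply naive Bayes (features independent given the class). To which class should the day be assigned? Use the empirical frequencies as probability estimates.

play: (89/166) × (18/89) × (39/89) × (4/89) × (46/89) ≈ 0.00110377
cancel: (77/166) × (4/77) × (35/77) × (31/77) × (72/77) ≈ 0.00412327
Highest score → cancel.

cancel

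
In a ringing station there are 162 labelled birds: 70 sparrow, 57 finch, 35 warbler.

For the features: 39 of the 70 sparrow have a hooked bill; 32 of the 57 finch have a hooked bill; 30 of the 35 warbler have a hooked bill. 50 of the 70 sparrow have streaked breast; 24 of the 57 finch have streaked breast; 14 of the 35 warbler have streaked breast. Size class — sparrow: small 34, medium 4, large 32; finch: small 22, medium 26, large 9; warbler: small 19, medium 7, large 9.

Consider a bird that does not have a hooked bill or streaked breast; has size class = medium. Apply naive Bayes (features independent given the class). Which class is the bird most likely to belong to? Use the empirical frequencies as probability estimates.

finch

sparrow: (70/162) × (31/70) × (20/70) × (4/70) ≈ 0.00312421
finch: (57/162) × (25/57) × (33/57) × (26/57) ≈ 0.0407533
warbler: (35/162) × (5/35) × (21/35) × (7/35) ≈ 0.0037037
Highest score → finch.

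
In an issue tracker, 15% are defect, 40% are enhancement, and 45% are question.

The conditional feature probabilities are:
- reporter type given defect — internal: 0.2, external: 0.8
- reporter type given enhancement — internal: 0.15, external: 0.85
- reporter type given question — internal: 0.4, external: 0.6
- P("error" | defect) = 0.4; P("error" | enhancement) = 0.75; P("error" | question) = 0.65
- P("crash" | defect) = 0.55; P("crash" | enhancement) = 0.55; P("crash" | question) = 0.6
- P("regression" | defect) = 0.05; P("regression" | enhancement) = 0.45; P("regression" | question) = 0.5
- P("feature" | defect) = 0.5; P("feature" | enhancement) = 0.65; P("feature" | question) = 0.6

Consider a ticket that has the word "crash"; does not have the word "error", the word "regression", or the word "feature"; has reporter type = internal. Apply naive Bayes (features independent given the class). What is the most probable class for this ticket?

question

defect: 0.15 × 0.2 × (1−0.4) × 0.55 × (1−0.05) × (1−0.5) = 0.0047025
enhancement: 0.4 × 0.15 × (1−0.75) × 0.55 × (1−0.45) × (1−0.65) = 0.001588125
question: 0.45 × 0.4 × (1−0.65) × 0.6 × (1−0.5) × (1−0.6) = 0.00756
Highest score → question.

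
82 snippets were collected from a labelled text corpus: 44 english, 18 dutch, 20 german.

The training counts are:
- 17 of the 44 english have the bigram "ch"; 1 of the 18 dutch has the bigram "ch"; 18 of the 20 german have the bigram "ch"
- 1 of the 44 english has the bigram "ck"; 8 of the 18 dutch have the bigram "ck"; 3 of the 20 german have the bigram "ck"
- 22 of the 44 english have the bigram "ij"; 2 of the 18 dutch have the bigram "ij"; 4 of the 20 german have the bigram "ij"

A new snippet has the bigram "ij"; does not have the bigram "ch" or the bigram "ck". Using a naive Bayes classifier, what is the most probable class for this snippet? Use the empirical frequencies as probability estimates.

english: (44/82) × (27/44) × (43/44) × (22/44) ≈ 0.160892
dutch: (18/82) × (17/18) × (10/18) × (2/18) ≈ 0.0127974
german: (20/82) × (2/20) × (17/20) × (4/20) ≈ 0.00414634
Highest score → english.

english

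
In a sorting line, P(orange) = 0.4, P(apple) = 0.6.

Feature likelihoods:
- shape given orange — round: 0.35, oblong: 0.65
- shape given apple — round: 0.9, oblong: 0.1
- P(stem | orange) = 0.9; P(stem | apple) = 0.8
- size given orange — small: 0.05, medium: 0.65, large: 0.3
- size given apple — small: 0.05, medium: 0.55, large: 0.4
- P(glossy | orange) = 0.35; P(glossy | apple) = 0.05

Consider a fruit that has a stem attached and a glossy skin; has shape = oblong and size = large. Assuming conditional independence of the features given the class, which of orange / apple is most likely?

orange

orange: 0.4 × 0.65 × 0.9 × 0.3 × 0.35 = 0.02457
apple: 0.6 × 0.1 × 0.8 × 0.4 × 0.05 = 0.00096
Highest score → orange.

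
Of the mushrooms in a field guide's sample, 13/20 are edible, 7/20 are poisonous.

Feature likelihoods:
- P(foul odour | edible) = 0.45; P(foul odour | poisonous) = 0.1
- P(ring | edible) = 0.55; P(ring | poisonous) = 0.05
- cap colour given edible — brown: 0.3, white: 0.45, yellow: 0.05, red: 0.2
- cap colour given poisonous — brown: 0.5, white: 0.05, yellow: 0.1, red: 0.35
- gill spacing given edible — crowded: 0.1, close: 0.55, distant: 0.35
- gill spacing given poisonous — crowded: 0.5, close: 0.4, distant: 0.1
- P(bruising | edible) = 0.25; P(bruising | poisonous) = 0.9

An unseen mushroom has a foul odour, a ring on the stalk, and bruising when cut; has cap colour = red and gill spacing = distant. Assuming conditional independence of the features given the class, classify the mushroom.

edible: 0.65 × 0.45 × 0.55 × 0.2 × 0.35 × 0.25 = 0.0028153125
poisonous: 0.35 × 0.1 × 0.05 × 0.35 × 0.1 × 0.9 = 0.000055125
Highest score → edible.

edible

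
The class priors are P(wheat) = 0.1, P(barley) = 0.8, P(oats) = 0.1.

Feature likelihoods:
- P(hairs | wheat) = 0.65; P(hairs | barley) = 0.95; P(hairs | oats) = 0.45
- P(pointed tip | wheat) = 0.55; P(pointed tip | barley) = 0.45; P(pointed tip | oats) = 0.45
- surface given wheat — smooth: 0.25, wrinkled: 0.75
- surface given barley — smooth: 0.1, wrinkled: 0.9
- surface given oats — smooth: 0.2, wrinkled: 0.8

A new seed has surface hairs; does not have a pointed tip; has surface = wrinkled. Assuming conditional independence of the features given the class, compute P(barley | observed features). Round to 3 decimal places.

wheat: 0.1 × 0.65 × (1−0.55) × 0.75 = 0.0219375
barley: 0.8 × 0.95 × (1−0.45) × 0.9 = 0.3762
oats: 0.1 × 0.45 × (1−0.45) × 0.8 = 0.0198
P(barley | x) = 0.3762 / 0.4179375 ≈ 0.900

0.900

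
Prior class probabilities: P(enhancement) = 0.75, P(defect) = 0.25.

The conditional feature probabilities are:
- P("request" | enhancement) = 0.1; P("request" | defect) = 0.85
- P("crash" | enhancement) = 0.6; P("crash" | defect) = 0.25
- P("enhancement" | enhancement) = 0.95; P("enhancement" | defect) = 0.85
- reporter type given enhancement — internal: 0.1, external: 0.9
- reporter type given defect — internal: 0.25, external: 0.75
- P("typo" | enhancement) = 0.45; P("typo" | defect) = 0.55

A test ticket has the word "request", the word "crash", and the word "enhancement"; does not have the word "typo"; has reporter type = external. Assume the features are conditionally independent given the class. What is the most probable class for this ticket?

enhancement

enhancement: 0.75 × 0.1 × 0.6 × 0.95 × 0.9 × (1−0.45) = 0.02116125
defect: 0.25 × 0.85 × 0.25 × 0.85 × 0.75 × (1−0.55) = 0.015240234375
Highest score → enhancement.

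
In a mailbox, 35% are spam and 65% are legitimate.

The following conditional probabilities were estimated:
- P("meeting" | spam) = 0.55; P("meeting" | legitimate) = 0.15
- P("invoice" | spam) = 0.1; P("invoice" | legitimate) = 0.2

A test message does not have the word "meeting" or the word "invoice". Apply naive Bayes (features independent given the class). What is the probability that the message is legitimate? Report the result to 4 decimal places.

spam: 0.35 × (1−0.55) × (1−0.1) = 0.14175
legitimate: 0.65 × (1−0.15) × (1−0.2) = 0.442
P(legitimate | x) = 0.442 / 0.58375 ≈ 0.7572

0.7572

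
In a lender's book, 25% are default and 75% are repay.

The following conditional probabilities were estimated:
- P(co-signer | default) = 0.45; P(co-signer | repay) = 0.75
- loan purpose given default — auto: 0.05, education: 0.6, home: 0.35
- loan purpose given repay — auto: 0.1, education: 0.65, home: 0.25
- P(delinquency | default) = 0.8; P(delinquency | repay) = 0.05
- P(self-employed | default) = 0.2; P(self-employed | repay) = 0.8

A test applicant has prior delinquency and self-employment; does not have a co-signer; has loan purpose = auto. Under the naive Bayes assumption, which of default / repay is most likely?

default: 0.25 × (1−0.45) × 0.05 × 0.8 × 0.2 = 0.0011
repay: 0.75 × (1−0.75) × 0.1 × 0.05 × 0.8 = 0.00075
Highest score → default.

default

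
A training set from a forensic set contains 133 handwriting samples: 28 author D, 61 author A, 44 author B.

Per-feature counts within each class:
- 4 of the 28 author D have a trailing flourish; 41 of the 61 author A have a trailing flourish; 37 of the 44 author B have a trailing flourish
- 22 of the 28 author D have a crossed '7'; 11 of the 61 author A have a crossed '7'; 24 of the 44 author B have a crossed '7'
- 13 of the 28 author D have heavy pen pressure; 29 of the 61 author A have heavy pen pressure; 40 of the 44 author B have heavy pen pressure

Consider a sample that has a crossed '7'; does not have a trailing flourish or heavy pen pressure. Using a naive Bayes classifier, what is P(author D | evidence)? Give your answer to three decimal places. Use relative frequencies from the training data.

0.819

author D: (28/133) × (24/28) × (22/28) × (15/28) ≈ 0.0759552
author A: (61/133) × (20/61) × (11/61) × (32/61) ≈ 0.0142253
author B: (44/133) × (7/44) × (24/44) × (4/44) ≈ 0.00260983
P(author D | x) = 0.0759552 / 0.09279033 ≈ 0.819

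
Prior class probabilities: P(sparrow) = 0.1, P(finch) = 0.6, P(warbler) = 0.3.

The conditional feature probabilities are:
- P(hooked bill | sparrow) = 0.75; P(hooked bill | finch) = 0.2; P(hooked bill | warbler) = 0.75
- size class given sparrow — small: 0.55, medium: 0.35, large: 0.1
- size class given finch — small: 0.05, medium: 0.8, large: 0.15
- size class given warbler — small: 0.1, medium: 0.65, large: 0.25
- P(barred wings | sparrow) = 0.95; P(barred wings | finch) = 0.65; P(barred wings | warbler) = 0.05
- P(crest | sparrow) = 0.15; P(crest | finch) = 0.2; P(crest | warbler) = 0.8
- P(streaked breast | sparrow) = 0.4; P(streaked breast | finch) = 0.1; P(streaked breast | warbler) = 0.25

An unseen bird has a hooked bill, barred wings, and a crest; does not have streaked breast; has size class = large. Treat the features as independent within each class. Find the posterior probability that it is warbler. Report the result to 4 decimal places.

0.3805

sparrow: 0.1 × 0.75 × 0.1 × 0.95 × 0.15 × (1−0.4) = 0.00064125
finch: 0.6 × 0.2 × 0.15 × 0.65 × 0.2 × (1−0.1) = 0.002106
warbler: 0.3 × 0.75 × 0.25 × 0.05 × 0.8 × (1−0.25) = 0.0016875
P(warbler | x) = 0.0016875 / 0.00443475 ≈ 0.3805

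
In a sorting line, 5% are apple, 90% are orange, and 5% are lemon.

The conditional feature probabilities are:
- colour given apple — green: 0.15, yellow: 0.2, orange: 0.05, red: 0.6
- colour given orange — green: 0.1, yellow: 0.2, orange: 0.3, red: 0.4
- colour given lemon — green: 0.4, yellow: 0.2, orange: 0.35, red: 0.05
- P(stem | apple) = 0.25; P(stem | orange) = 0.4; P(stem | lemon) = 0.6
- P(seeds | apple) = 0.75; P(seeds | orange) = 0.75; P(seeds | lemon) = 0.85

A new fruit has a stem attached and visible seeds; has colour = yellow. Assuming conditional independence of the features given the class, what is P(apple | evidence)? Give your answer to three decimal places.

0.031

apple: 0.05 × 0.2 × 0.25 × 0.75 = 0.001875
orange: 0.9 × 0.2 × 0.4 × 0.75 = 0.054
lemon: 0.05 × 0.2 × 0.6 × 0.85 = 0.0051
P(apple | x) = 0.001875 / 0.060975 ≈ 0.031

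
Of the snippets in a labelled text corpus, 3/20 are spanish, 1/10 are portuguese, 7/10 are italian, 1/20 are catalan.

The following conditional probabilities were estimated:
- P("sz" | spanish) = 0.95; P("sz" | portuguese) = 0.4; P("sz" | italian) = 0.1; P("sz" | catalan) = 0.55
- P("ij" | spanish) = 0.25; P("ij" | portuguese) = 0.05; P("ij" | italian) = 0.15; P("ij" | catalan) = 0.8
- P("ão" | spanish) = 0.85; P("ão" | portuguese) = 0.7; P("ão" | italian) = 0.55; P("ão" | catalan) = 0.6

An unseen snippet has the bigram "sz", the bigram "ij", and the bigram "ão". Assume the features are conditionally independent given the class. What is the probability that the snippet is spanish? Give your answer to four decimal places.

spanish: 0.15 × 0.95 × 0.25 × 0.85 = 0.03028125
portuguese: 0.1 × 0.4 × 0.05 × 0.7 = 0.0014
italian: 0.7 × 0.1 × 0.15 × 0.55 = 0.005775
catalan: 0.05 × 0.55 × 0.8 × 0.6 = 0.0132
P(spanish | x) = 0.03028125 / 0.05065625 ≈ 0.5978

0.5978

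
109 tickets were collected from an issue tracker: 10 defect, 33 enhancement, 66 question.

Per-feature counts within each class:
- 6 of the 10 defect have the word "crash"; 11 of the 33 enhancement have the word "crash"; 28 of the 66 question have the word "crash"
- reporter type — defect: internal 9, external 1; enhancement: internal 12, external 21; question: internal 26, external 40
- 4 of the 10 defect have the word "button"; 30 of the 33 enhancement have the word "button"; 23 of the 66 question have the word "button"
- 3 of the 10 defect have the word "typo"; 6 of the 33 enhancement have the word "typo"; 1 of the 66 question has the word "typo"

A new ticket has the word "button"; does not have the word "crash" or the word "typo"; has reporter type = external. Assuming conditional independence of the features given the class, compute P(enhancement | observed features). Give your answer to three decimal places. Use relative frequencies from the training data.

defect: (10/109) × (4/10) × (1/10) × (4/10) × (7/10) ≈ 0.00102752
enhancement: (33/109) × (22/33) × (21/33) × (30/33) × (27/33) ≈ 0.0955342
question: (66/109) × (38/66) × (40/66) × (23/66) × (65/66) ≈ 0.0725148
P(enhancement | x) = 0.0955342 / 0.16907652 ≈ 0.565

0.565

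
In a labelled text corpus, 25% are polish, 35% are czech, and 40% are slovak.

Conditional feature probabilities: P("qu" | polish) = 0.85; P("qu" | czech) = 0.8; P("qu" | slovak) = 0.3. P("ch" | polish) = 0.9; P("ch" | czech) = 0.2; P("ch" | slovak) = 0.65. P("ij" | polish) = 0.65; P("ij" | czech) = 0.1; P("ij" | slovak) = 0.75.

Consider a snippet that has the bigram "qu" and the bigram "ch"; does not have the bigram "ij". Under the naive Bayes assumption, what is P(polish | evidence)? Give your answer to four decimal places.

0.4892

polish: 0.25 × 0.85 × 0.9 × (1−0.65) = 0.0669375
czech: 0.35 × 0.8 × 0.2 × (1−0.1) = 0.0504
slovak: 0.4 × 0.3 × 0.65 × (1−0.75) = 0.0195
P(polish | x) = 0.0669375 / 0.1368375 ≈ 0.4892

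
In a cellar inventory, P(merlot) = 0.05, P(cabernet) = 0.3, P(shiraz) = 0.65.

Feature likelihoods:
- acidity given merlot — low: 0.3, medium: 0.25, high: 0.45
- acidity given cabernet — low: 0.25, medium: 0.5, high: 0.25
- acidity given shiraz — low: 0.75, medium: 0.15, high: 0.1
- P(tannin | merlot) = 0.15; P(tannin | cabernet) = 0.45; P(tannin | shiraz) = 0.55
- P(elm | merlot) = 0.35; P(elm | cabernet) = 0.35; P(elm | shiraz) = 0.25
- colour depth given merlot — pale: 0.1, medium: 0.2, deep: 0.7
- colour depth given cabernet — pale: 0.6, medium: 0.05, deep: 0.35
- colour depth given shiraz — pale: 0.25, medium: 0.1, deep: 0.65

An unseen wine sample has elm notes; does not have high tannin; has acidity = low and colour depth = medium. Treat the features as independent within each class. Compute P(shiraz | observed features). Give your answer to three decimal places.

0.773

merlot: 0.05 × 0.3 × (1−0.15) × 0.35 × 0.2 = 0.0008925
cabernet: 0.3 × 0.25 × (1−0.45) × 0.35 × 0.05 = 0.000721875
shiraz: 0.65 × 0.75 × (1−0.55) × 0.25 × 0.1 = 0.005484375
P(shiraz | x) = 0.005484375 / 0.00709875 ≈ 0.773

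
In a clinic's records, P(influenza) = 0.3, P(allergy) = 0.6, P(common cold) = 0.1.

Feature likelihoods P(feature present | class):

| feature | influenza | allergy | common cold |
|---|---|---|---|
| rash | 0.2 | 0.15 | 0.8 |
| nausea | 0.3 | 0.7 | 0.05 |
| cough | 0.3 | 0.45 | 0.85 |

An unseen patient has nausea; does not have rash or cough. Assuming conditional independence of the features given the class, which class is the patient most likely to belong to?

allergy

influenza: 0.3 × (1−0.2) × 0.3 × (1−0.3) = 0.0504
allergy: 0.6 × (1−0.15) × 0.7 × (1−0.45) = 0.19635
common cold: 0.1 × (1−0.8) × 0.05 × (1−0.85) = 0.00015
Highest score → allergy.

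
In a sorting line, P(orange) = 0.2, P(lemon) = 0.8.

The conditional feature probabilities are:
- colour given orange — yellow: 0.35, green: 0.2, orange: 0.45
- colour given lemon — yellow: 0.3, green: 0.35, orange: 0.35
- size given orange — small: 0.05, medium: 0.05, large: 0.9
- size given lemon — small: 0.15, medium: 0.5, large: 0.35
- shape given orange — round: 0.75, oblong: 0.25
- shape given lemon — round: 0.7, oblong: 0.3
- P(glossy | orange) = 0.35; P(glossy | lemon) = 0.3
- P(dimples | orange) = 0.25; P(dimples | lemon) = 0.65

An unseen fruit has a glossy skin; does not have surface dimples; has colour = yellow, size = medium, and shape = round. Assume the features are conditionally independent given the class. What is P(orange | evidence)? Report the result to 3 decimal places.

0.072

orange: 0.2 × 0.35 × 0.05 × 0.75 × 0.35 × (1−0.25) = 0.0006890625
lemon: 0.8 × 0.3 × 0.5 × 0.7 × 0.3 × (1−0.65) = 0.00882
P(orange | x) = 0.0006890625 / 0.0095090625 ≈ 0.072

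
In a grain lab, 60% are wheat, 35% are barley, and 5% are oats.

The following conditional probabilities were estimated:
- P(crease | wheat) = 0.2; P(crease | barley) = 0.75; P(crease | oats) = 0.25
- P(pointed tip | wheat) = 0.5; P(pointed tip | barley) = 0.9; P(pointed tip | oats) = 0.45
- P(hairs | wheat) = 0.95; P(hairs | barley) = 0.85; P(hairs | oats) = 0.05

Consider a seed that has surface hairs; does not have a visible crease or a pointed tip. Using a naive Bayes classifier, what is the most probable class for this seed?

wheat

wheat: 0.6 × (1−0.2) × (1−0.5) × 0.95 = 0.228
barley: 0.35 × (1−0.75) × (1−0.9) × 0.85 = 0.0074375
oats: 0.05 × (1−0.25) × (1−0.45) × 0.05 = 0.00103125
Highest score → wheat.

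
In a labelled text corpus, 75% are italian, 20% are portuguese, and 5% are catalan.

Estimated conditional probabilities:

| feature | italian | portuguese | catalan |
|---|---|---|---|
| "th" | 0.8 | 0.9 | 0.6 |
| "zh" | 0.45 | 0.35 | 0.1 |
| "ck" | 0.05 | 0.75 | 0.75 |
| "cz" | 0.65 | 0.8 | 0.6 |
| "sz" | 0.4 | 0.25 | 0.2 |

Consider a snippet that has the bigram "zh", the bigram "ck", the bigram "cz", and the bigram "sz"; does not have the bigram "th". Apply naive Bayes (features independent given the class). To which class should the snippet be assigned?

portuguese

italian: 0.75 × (1−0.8) × 0.45 × 0.05 × 0.65 × 0.4 = 0.0008775
portuguese: 0.2 × (1−0.9) × 0.35 × 0.75 × 0.8 × 0.25 = 0.00105
catalan: 0.05 × (1−0.6) × 0.1 × 0.75 × 0.6 × 0.2 = 0.00018
Highest score → portuguese.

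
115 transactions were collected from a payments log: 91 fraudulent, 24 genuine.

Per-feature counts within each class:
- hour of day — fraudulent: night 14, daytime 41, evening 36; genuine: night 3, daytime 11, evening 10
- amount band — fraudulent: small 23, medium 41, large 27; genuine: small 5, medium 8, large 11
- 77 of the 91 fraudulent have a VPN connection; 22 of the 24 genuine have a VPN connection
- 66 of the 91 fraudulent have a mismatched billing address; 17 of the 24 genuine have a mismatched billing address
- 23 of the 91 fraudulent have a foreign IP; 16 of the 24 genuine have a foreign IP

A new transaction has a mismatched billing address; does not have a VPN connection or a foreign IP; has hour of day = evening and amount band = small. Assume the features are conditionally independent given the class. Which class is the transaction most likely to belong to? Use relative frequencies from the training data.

fraudulent

fraudulent: (91/115) × (36/91) × (23/91) × (14/91) × (66/91) × (68/91) ≈ 0.00659702
genuine: (24/115) × (10/24) × (5/24) × (2/24) × (17/24) × (8/24) ≈ 0.000356448
Highest score → fraudulent.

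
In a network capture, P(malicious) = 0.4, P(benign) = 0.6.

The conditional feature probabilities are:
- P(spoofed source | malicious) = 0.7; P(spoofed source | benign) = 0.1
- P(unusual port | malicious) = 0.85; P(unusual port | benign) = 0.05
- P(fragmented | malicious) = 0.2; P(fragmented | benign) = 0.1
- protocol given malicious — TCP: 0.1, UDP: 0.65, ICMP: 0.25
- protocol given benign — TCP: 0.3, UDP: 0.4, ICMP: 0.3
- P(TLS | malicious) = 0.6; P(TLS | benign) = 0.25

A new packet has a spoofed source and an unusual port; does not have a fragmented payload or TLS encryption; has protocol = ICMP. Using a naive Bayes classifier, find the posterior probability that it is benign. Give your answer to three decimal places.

0.031

malicious: 0.4 × 0.7 × 0.85 × (1−0.2) × 0.25 × (1−0.6) = 0.01904
benign: 0.6 × 0.1 × 0.05 × (1−0.1) × 0.3 × (1−0.25) = 0.0006075
P(benign | x) = 0.0006075 / 0.0196475 ≈ 0.031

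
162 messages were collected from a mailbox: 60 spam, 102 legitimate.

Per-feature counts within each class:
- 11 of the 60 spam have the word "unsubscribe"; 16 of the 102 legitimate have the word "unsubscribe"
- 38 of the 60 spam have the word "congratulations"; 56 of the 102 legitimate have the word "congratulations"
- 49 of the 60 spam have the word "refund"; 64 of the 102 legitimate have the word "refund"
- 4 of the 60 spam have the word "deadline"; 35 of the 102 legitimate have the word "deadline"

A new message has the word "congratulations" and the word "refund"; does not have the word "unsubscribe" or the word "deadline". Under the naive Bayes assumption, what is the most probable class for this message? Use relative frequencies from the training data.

spam

spam: (60/162) × (49/60) × (38/60) × (49/60) × (56/60) ≈ 0.146014
legitimate: (102/162) × (86/102) × (56/102) × (64/102) × (67/102) ≈ 0.120123
Highest score → spam.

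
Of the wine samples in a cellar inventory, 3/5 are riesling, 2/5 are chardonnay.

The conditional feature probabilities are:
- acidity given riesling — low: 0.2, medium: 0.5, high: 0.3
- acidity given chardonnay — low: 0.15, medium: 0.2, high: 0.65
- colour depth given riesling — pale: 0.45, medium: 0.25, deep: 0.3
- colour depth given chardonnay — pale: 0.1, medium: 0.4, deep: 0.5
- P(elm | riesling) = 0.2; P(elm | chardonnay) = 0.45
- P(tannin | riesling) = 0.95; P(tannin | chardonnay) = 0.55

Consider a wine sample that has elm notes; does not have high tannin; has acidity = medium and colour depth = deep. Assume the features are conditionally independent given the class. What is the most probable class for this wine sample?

riesling: 0.6 × 0.5 × 0.3 × 0.2 × (1−0.95) = 0.0009
chardonnay: 0.4 × 0.2 × 0.5 × 0.45 × (1−0.55) = 0.0081
Highest score → chardonnay.

chardonnay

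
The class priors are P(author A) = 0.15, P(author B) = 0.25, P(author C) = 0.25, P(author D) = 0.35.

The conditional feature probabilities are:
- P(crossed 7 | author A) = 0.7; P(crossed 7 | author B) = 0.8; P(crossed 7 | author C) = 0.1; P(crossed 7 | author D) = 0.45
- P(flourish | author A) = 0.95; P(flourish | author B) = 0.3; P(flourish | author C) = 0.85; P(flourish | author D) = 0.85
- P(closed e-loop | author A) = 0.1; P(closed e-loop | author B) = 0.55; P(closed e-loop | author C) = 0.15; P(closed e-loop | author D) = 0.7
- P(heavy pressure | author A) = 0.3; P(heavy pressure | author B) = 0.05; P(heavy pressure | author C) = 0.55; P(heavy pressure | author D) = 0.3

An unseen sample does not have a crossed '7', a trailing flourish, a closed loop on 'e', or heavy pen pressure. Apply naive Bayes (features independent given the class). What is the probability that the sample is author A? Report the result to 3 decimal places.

author A: 0.15 × (1−0.7) × (1−0.95) × (1−0.1) × (1−0.3) = 0.0014175
author B: 0.25 × (1−0.8) × (1−0.3) × (1−0.55) × (1−0.05) = 0.0149625
author C: 0.25 × (1−0.1) × (1−0.85) × (1−0.15) × (1−0.55) = 0.012909375
author D: 0.35 × (1−0.45) × (1−0.85) × (1−0.7) × (1−0.3) = 0.00606375
P(author A | x) = 0.0014175 / 0.035353125 ≈ 0.040

0.040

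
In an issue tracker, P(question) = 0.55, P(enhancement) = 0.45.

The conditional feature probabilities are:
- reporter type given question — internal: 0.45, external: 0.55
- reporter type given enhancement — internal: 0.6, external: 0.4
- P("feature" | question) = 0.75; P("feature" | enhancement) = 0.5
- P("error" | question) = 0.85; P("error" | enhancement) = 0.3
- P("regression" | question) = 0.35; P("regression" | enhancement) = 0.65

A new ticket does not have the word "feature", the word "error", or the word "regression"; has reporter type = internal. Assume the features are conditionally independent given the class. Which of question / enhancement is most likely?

enhancement

question: 0.55 × 0.45 × (1−0.75) × (1−0.85) × (1−0.35) = 0.0060328125
enhancement: 0.45 × 0.6 × (1−0.5) × (1−0.3) × (1−0.65) = 0.033075
Highest score → enhancement.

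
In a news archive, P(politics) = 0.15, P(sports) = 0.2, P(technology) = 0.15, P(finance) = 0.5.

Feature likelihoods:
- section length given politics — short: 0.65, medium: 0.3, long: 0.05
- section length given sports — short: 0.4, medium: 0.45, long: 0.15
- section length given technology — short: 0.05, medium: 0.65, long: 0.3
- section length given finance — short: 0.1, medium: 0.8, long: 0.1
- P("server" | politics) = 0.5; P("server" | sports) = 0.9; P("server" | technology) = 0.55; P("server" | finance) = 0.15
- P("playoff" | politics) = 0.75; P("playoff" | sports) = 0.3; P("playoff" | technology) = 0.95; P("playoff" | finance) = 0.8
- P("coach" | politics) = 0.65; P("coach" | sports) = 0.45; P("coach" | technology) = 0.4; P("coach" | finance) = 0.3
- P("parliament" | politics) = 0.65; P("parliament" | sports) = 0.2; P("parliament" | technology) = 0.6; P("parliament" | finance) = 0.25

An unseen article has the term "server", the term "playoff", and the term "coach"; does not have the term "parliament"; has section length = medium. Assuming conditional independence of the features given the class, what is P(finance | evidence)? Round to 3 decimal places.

politics: 0.15 × 0.3 × 0.5 × 0.75 × 0.65 × (1−0.65) = 0.0038390625
sports: 0.2 × 0.45 × 0.9 × 0.3 × 0.45 × (1−0.2) = 0.008748
technology: 0.15 × 0.65 × 0.55 × 0.95 × 0.4 × (1−0.6) = 0.008151
finance: 0.5 × 0.8 × 0.15 × 0.8 × 0.3 × (1−0.25) = 0.0108
P(finance | x) = 0.0108 / 0.0315380625 ≈ 0.342

0.342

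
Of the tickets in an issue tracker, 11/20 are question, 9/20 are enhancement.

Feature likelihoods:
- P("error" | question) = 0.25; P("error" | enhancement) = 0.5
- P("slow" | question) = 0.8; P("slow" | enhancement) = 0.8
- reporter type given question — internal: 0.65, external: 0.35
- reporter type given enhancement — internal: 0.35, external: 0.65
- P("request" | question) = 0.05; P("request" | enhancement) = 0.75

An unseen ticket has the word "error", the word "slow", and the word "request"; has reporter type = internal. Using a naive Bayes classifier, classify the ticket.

enhancement

question: 0.55 × 0.25 × 0.8 × 0.65 × 0.05 = 0.003575
enhancement: 0.45 × 0.5 × 0.8 × 0.35 × 0.75 = 0.04725
Highest score → enhancement.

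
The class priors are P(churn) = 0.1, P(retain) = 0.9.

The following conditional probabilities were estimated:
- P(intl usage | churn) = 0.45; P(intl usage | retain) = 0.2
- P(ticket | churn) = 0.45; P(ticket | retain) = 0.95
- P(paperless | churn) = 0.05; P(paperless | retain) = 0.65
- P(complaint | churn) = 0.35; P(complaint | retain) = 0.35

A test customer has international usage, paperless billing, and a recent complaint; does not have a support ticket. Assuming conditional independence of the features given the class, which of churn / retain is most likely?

retain

churn: 0.1 × 0.45 × (1−0.45) × 0.05 × 0.35 = 0.000433125
retain: 0.9 × 0.2 × (1−0.95) × 0.65 × 0.35 = 0.0020475
Highest score → retain.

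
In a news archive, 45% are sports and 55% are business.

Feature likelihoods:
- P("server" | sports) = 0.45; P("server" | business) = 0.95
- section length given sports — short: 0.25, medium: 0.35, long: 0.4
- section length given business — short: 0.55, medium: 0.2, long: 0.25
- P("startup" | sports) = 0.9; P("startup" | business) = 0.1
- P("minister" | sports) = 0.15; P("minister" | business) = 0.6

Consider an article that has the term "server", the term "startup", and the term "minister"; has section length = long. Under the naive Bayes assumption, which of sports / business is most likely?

sports

sports: 0.45 × 0.45 × 0.4 × 0.9 × 0.15 = 0.010935
business: 0.55 × 0.95 × 0.25 × 0.1 × 0.6 = 0.0078375
Highest score → sports.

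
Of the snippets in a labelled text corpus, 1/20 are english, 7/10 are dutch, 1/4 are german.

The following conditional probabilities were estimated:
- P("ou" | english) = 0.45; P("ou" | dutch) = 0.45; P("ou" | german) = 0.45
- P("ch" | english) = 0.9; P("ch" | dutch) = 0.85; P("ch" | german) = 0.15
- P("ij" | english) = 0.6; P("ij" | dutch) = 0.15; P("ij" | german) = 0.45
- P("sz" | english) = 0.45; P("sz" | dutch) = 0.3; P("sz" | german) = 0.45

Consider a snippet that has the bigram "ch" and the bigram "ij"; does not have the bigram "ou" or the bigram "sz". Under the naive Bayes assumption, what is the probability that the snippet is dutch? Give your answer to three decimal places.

0.721

english: 0.05 × (1−0.45) × 0.9 × 0.6 × (1−0.45) = 0.0081675
dutch: 0.7 × (1−0.45) × 0.85 × 0.15 × (1−0.3) = 0.03436125
german: 0.25 × (1−0.45) × 0.15 × 0.45 × (1−0.45) = 0.0051046875
P(dutch | x) = 0.03436125 / 0.0476334375 ≈ 0.721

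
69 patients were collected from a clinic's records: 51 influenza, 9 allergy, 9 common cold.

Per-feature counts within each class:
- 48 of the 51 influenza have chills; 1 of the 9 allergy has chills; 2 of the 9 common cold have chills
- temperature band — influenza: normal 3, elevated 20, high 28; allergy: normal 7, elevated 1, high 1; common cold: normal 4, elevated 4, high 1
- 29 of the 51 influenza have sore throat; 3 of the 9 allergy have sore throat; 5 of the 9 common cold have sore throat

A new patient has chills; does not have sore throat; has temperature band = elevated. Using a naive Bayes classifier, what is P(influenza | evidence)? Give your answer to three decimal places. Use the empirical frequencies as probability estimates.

influenza: (51/69) × (48/51) × (20/51) × (22/51) ≈ 0.11768
allergy: (9/69) × (1/9) × (1/9) × (6/9) ≈ 0.00107354
common cold: (9/69) × (2/9) × (4/9) × (4/9) ≈ 0.00572553
P(influenza | x) = 0.11768 / 0.12447907 ≈ 0.945

0.945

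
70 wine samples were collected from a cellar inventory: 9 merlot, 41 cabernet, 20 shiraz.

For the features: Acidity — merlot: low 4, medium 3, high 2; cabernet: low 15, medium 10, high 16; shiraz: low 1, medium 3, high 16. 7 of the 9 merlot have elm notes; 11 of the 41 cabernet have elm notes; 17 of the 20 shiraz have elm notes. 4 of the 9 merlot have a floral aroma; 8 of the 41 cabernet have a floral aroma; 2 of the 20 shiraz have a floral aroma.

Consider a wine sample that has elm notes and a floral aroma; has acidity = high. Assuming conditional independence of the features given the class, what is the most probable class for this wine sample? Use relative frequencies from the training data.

merlot: (9/70) × (2/9) × (7/9) × (4/9) ≈ 0.00987654
cabernet: (41/70) × (16/41) × (11/41) × (8/41) ≈ 0.0119657
shiraz: (20/70) × (16/20) × (17/20) × (2/20) ≈ 0.0194286
Highest score → shiraz.

shiraz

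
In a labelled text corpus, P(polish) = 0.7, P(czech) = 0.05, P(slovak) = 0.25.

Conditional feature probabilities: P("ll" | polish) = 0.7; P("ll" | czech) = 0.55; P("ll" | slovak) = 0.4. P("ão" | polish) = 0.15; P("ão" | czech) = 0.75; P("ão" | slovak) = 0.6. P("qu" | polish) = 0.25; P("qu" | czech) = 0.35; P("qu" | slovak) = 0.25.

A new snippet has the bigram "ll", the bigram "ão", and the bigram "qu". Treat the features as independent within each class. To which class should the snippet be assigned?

polish: 0.7 × 0.7 × 0.15 × 0.25 = 0.018375
czech: 0.05 × 0.55 × 0.75 × 0.35 = 0.00721875
slovak: 0.25 × 0.4 × 0.6 × 0.25 = 0.015
Highest score → polish.

polish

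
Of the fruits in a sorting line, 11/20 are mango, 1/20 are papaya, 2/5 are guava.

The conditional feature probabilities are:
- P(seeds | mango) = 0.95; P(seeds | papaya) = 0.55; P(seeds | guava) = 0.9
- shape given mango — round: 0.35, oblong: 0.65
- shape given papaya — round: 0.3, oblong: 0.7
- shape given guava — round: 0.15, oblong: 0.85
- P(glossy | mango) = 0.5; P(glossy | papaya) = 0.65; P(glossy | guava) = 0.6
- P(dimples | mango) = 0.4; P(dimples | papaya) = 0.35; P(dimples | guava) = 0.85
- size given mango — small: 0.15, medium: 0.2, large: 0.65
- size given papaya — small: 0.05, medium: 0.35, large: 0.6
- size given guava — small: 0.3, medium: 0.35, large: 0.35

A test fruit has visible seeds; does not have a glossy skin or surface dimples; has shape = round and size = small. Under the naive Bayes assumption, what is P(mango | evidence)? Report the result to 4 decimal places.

mango: 0.55 × 0.95 × 0.35 × (1−0.5) × (1−0.4) × 0.15 = 0.008229375
papaya: 0.05 × 0.55 × 0.3 × (1−0.65) × (1−0.35) × 0.05 = 0.00009384375
guava: 0.4 × 0.9 × 0.15 × (1−0.6) × (1−0.85) × 0.3 = 0.000972
P(mango | x) = 0.008229375 / 0.00929521875 ≈ 0.8853

0.8853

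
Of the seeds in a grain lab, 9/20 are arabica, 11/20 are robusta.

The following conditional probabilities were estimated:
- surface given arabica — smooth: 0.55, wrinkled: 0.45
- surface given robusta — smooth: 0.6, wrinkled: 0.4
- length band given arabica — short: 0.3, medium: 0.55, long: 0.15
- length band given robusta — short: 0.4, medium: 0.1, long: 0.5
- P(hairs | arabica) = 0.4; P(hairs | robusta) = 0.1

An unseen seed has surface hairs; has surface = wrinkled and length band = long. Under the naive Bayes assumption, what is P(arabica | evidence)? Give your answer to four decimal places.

0.5248

arabica: 0.45 × 0.45 × 0.15 × 0.4 = 0.01215
robusta: 0.55 × 0.4 × 0.5 × 0.1 = 0.011
P(arabica | x) = 0.01215 / 0.02315 ≈ 0.5248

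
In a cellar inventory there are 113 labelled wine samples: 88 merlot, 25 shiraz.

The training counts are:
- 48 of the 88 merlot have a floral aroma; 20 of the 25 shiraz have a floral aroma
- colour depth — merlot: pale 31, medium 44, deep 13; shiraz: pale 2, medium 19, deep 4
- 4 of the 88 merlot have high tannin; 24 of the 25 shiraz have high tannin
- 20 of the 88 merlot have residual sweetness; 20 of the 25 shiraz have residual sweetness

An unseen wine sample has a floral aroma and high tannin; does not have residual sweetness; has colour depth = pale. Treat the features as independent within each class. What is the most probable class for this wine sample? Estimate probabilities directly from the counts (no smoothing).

merlot: (88/113) × (48/88) × (31/88) × (4/88) × (68/88) ≈ 0.00525588
shiraz: (25/113) × (20/25) × (2/25) × (24/25) × (5/25) ≈ 0.00271858
Highest score → merlot.

merlot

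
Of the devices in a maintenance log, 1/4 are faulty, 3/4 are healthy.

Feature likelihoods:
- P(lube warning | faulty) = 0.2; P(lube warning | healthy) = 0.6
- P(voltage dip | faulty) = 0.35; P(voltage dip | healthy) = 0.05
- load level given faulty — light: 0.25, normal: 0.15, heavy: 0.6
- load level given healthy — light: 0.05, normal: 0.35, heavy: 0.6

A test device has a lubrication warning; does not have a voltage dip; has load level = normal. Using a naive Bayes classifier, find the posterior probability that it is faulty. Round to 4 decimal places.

0.0316

faulty: 0.25 × 0.2 × (1−0.35) × 0.15 = 0.004875
healthy: 0.75 × 0.6 × (1−0.05) × 0.35 = 0.149625
P(faulty | x) = 0.004875 / 0.1545 ≈ 0.0316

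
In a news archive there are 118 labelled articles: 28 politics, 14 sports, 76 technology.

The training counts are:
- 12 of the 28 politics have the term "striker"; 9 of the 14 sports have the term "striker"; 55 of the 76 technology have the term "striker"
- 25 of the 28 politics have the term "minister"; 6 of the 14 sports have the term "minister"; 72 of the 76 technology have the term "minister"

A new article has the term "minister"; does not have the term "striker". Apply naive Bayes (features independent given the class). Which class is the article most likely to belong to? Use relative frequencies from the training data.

politics: (28/118) × (16/28) × (25/28) ≈ 0.121065
sports: (14/118) × (5/14) × (6/14) ≈ 0.0181598
technology: (76/118) × (21/76) × (72/76) ≈ 0.168599
Highest score → technology.

technology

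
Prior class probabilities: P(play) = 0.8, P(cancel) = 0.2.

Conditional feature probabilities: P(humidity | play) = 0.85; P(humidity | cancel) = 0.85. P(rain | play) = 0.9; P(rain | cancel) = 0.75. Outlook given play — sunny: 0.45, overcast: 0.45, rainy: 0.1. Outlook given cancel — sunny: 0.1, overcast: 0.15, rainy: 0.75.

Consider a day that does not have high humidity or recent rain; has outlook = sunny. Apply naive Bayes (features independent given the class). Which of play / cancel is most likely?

play: 0.8 × (1−0.85) × (1−0.9) × 0.45 = 0.0054
cancel: 0.2 × (1−0.85) × (1−0.75) × 0.1 = 0.00075
Highest score → play.

play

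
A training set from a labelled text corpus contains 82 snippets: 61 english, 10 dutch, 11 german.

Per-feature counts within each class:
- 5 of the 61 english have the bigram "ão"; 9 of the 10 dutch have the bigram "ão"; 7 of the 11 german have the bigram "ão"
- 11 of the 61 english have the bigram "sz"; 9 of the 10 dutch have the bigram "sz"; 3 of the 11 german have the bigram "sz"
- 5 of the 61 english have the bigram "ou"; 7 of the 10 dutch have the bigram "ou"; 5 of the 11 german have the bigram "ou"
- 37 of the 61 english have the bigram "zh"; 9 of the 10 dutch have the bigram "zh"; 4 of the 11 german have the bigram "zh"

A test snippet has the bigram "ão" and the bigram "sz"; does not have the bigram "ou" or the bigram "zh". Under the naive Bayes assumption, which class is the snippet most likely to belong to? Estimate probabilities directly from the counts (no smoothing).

english: (61/82) × (5/61) × (11/61) × (56/61) × (24/61) ≈ 0.00397154
dutch: (10/82) × (9/10) × (9/10) × (3/10) × (1/10) ≈ 0.00296341
german: (11/82) × (7/11) × (3/11) × (6/11) × (7/11) ≈ 0.00808122
Highest score → german.

german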